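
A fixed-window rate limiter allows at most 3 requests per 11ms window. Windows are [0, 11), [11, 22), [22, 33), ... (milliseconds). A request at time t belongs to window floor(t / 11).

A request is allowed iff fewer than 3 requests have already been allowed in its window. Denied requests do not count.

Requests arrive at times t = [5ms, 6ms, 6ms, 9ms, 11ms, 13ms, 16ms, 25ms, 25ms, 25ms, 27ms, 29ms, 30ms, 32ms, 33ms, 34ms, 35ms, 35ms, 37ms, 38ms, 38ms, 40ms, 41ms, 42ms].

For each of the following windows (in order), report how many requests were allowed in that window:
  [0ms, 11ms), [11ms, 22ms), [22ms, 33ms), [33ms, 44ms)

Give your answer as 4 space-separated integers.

Answer: 3 3 3 3

Derivation:
Processing requests:
  req#1 t=5ms (window 0): ALLOW
  req#2 t=6ms (window 0): ALLOW
  req#3 t=6ms (window 0): ALLOW
  req#4 t=9ms (window 0): DENY
  req#5 t=11ms (window 1): ALLOW
  req#6 t=13ms (window 1): ALLOW
  req#7 t=16ms (window 1): ALLOW
  req#8 t=25ms (window 2): ALLOW
  req#9 t=25ms (window 2): ALLOW
  req#10 t=25ms (window 2): ALLOW
  req#11 t=27ms (window 2): DENY
  req#12 t=29ms (window 2): DENY
  req#13 t=30ms (window 2): DENY
  req#14 t=32ms (window 2): DENY
  req#15 t=33ms (window 3): ALLOW
  req#16 t=34ms (window 3): ALLOW
  req#17 t=35ms (window 3): ALLOW
  req#18 t=35ms (window 3): DENY
  req#19 t=37ms (window 3): DENY
  req#20 t=38ms (window 3): DENY
  req#21 t=38ms (window 3): DENY
  req#22 t=40ms (window 3): DENY
  req#23 t=41ms (window 3): DENY
  req#24 t=42ms (window 3): DENY

Allowed counts by window: 3 3 3 3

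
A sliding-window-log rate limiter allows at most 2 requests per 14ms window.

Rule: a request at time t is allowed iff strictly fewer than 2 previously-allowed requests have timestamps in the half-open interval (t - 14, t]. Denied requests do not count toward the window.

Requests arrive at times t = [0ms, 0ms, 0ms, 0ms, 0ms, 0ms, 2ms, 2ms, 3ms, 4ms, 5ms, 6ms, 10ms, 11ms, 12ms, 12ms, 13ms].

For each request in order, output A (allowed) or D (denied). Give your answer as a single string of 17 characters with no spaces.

Answer: AADDDDDDDDDDDDDDD

Derivation:
Tracking allowed requests in the window:
  req#1 t=0ms: ALLOW
  req#2 t=0ms: ALLOW
  req#3 t=0ms: DENY
  req#4 t=0ms: DENY
  req#5 t=0ms: DENY
  req#6 t=0ms: DENY
  req#7 t=2ms: DENY
  req#8 t=2ms: DENY
  req#9 t=3ms: DENY
  req#10 t=4ms: DENY
  req#11 t=5ms: DENY
  req#12 t=6ms: DENY
  req#13 t=10ms: DENY
  req#14 t=11ms: DENY
  req#15 t=12ms: DENY
  req#16 t=12ms: DENY
  req#17 t=13ms: DENY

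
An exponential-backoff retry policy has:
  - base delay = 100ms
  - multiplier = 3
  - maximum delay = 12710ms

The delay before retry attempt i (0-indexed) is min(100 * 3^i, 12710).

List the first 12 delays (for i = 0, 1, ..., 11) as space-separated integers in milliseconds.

Answer: 100 300 900 2700 8100 12710 12710 12710 12710 12710 12710 12710

Derivation:
Computing each delay:
  i=0: min(100*3^0, 12710) = 100
  i=1: min(100*3^1, 12710) = 300
  i=2: min(100*3^2, 12710) = 900
  i=3: min(100*3^3, 12710) = 2700
  i=4: min(100*3^4, 12710) = 8100
  i=5: min(100*3^5, 12710) = 12710
  i=6: min(100*3^6, 12710) = 12710
  i=7: min(100*3^7, 12710) = 12710
  i=8: min(100*3^8, 12710) = 12710
  i=9: min(100*3^9, 12710) = 12710
  i=10: min(100*3^10, 12710) = 12710
  i=11: min(100*3^11, 12710) = 12710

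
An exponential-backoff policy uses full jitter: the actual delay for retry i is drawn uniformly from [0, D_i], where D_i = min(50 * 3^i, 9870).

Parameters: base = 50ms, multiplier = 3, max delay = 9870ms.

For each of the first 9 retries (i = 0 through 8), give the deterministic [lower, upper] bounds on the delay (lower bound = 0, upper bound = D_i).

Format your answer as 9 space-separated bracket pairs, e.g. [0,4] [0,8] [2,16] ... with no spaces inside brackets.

Computing bounds per retry:
  i=0: D_i=min(50*3^0,9870)=50, bounds=[0,50]
  i=1: D_i=min(50*3^1,9870)=150, bounds=[0,150]
  i=2: D_i=min(50*3^2,9870)=450, bounds=[0,450]
  i=3: D_i=min(50*3^3,9870)=1350, bounds=[0,1350]
  i=4: D_i=min(50*3^4,9870)=4050, bounds=[0,4050]
  i=5: D_i=min(50*3^5,9870)=9870, bounds=[0,9870]
  i=6: D_i=min(50*3^6,9870)=9870, bounds=[0,9870]
  i=7: D_i=min(50*3^7,9870)=9870, bounds=[0,9870]
  i=8: D_i=min(50*3^8,9870)=9870, bounds=[0,9870]

Answer: [0,50] [0,150] [0,450] [0,1350] [0,4050] [0,9870] [0,9870] [0,9870] [0,9870]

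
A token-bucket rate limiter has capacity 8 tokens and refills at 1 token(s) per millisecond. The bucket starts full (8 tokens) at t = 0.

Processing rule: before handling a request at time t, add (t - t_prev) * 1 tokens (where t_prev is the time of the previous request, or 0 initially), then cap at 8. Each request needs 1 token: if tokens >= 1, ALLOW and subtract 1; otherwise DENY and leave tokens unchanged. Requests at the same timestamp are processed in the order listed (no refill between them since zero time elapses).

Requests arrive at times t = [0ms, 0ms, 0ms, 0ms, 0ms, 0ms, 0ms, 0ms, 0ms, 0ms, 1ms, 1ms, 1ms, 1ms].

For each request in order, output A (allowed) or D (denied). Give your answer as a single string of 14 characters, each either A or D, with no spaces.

Answer: AAAAAAAADDADDD

Derivation:
Simulating step by step:
  req#1 t=0ms: ALLOW
  req#2 t=0ms: ALLOW
  req#3 t=0ms: ALLOW
  req#4 t=0ms: ALLOW
  req#5 t=0ms: ALLOW
  req#6 t=0ms: ALLOW
  req#7 t=0ms: ALLOW
  req#8 t=0ms: ALLOW
  req#9 t=0ms: DENY
  req#10 t=0ms: DENY
  req#11 t=1ms: ALLOW
  req#12 t=1ms: DENY
  req#13 t=1ms: DENY
  req#14 t=1ms: DENY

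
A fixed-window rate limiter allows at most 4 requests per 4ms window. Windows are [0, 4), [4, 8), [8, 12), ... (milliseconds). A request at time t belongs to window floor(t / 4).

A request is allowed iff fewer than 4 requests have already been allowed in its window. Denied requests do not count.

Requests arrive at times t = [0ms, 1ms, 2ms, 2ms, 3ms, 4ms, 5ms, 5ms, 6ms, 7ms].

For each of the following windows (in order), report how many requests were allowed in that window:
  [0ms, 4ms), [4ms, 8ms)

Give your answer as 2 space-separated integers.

Processing requests:
  req#1 t=0ms (window 0): ALLOW
  req#2 t=1ms (window 0): ALLOW
  req#3 t=2ms (window 0): ALLOW
  req#4 t=2ms (window 0): ALLOW
  req#5 t=3ms (window 0): DENY
  req#6 t=4ms (window 1): ALLOW
  req#7 t=5ms (window 1): ALLOW
  req#8 t=5ms (window 1): ALLOW
  req#9 t=6ms (window 1): ALLOW
  req#10 t=7ms (window 1): DENY

Allowed counts by window: 4 4

Answer: 4 4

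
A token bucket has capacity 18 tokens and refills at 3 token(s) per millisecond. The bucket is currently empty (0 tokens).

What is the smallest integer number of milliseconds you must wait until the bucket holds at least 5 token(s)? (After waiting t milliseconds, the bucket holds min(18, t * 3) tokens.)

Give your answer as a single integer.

Need t * 3 >= 5, so t >= 5/3.
Smallest integer t = ceil(5/3) = 2.

Answer: 2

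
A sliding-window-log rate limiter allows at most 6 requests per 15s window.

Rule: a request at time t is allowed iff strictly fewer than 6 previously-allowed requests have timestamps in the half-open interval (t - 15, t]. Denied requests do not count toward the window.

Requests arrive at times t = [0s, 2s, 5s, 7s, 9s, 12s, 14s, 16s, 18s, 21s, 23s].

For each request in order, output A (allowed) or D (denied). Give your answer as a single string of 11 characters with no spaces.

Answer: AAAAAADAAAA

Derivation:
Tracking allowed requests in the window:
  req#1 t=0s: ALLOW
  req#2 t=2s: ALLOW
  req#3 t=5s: ALLOW
  req#4 t=7s: ALLOW
  req#5 t=9s: ALLOW
  req#6 t=12s: ALLOW
  req#7 t=14s: DENY
  req#8 t=16s: ALLOW
  req#9 t=18s: ALLOW
  req#10 t=21s: ALLOW
  req#11 t=23s: ALLOW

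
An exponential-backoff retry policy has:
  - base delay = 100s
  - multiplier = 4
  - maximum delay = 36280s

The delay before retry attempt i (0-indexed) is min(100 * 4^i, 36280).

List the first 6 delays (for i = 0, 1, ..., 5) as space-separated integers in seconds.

Computing each delay:
  i=0: min(100*4^0, 36280) = 100
  i=1: min(100*4^1, 36280) = 400
  i=2: min(100*4^2, 36280) = 1600
  i=3: min(100*4^3, 36280) = 6400
  i=4: min(100*4^4, 36280) = 25600
  i=5: min(100*4^5, 36280) = 36280

Answer: 100 400 1600 6400 25600 36280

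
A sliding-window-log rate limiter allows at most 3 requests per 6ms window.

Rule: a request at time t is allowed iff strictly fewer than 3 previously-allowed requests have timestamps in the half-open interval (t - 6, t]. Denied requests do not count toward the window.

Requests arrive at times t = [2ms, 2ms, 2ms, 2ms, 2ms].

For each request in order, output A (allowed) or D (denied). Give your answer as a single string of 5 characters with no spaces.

Tracking allowed requests in the window:
  req#1 t=2ms: ALLOW
  req#2 t=2ms: ALLOW
  req#3 t=2ms: ALLOW
  req#4 t=2ms: DENY
  req#5 t=2ms: DENY

Answer: AAADD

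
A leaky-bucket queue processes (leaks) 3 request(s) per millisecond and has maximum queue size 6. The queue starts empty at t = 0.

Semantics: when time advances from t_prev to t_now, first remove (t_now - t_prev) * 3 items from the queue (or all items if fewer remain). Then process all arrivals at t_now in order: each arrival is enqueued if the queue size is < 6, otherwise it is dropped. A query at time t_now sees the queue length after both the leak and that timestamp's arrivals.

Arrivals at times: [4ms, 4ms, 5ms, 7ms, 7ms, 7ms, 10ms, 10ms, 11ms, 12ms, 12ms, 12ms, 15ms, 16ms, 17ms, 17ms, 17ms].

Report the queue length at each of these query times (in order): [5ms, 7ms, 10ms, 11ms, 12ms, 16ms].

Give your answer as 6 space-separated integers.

Queue lengths at query times:
  query t=5ms: backlog = 1
  query t=7ms: backlog = 3
  query t=10ms: backlog = 2
  query t=11ms: backlog = 1
  query t=12ms: backlog = 3
  query t=16ms: backlog = 1

Answer: 1 3 2 1 3 1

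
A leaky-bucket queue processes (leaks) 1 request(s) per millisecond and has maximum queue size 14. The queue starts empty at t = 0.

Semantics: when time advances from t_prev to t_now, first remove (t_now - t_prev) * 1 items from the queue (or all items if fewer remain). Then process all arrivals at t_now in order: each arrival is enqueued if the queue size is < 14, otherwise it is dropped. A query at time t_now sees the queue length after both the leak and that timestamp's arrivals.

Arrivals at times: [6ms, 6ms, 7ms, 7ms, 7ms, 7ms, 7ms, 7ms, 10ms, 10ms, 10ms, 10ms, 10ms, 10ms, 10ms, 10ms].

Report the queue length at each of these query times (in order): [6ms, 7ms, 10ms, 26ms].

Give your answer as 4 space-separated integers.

Queue lengths at query times:
  query t=6ms: backlog = 2
  query t=7ms: backlog = 7
  query t=10ms: backlog = 12
  query t=26ms: backlog = 0

Answer: 2 7 12 0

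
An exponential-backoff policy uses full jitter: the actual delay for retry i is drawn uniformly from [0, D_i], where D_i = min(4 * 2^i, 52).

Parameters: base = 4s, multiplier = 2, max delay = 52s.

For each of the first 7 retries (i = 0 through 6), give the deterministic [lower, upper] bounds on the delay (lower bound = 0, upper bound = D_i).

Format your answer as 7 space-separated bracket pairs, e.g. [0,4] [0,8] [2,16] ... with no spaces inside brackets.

Answer: [0,4] [0,8] [0,16] [0,32] [0,52] [0,52] [0,52]

Derivation:
Computing bounds per retry:
  i=0: D_i=min(4*2^0,52)=4, bounds=[0,4]
  i=1: D_i=min(4*2^1,52)=8, bounds=[0,8]
  i=2: D_i=min(4*2^2,52)=16, bounds=[0,16]
  i=3: D_i=min(4*2^3,52)=32, bounds=[0,32]
  i=4: D_i=min(4*2^4,52)=52, bounds=[0,52]
  i=5: D_i=min(4*2^5,52)=52, bounds=[0,52]
  i=6: D_i=min(4*2^6,52)=52, bounds=[0,52]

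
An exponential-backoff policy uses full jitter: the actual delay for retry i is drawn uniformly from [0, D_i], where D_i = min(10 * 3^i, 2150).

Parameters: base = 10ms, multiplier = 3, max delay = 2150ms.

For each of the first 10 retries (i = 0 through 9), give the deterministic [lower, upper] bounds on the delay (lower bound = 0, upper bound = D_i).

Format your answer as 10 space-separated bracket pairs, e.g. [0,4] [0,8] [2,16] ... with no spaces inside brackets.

Computing bounds per retry:
  i=0: D_i=min(10*3^0,2150)=10, bounds=[0,10]
  i=1: D_i=min(10*3^1,2150)=30, bounds=[0,30]
  i=2: D_i=min(10*3^2,2150)=90, bounds=[0,90]
  i=3: D_i=min(10*3^3,2150)=270, bounds=[0,270]
  i=4: D_i=min(10*3^4,2150)=810, bounds=[0,810]
  i=5: D_i=min(10*3^5,2150)=2150, bounds=[0,2150]
  i=6: D_i=min(10*3^6,2150)=2150, bounds=[0,2150]
  i=7: D_i=min(10*3^7,2150)=2150, bounds=[0,2150]
  i=8: D_i=min(10*3^8,2150)=2150, bounds=[0,2150]
  i=9: D_i=min(10*3^9,2150)=2150, bounds=[0,2150]

Answer: [0,10] [0,30] [0,90] [0,270] [0,810] [0,2150] [0,2150] [0,2150] [0,2150] [0,2150]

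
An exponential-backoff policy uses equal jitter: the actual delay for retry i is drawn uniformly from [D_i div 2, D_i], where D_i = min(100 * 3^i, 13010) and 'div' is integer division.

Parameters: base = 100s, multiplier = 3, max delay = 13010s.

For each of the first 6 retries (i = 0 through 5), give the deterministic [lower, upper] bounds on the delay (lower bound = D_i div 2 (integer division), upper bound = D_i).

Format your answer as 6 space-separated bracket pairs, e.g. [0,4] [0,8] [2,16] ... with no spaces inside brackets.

Answer: [50,100] [150,300] [450,900] [1350,2700] [4050,8100] [6505,13010]

Derivation:
Computing bounds per retry:
  i=0: D_i=min(100*3^0,13010)=100, bounds=[50,100]
  i=1: D_i=min(100*3^1,13010)=300, bounds=[150,300]
  i=2: D_i=min(100*3^2,13010)=900, bounds=[450,900]
  i=3: D_i=min(100*3^3,13010)=2700, bounds=[1350,2700]
  i=4: D_i=min(100*3^4,13010)=8100, bounds=[4050,8100]
  i=5: D_i=min(100*3^5,13010)=13010, bounds=[6505,13010]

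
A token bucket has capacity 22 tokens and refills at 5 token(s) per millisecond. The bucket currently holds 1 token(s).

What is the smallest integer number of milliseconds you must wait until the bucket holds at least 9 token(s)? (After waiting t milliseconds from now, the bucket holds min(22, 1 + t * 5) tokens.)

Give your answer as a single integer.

Need 1 + t * 5 >= 9, so t >= 8/5.
Smallest integer t = ceil(8/5) = 2.

Answer: 2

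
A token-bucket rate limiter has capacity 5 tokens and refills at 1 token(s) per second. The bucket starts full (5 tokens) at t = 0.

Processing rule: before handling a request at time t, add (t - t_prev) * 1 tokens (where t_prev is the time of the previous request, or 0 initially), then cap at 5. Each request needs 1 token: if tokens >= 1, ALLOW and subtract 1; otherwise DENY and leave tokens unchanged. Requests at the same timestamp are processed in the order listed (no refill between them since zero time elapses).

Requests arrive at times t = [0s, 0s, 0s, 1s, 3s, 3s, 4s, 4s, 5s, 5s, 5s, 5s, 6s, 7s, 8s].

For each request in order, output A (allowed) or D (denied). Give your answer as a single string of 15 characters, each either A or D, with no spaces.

Answer: AAAAAAAAAADDAAA

Derivation:
Simulating step by step:
  req#1 t=0s: ALLOW
  req#2 t=0s: ALLOW
  req#3 t=0s: ALLOW
  req#4 t=1s: ALLOW
  req#5 t=3s: ALLOW
  req#6 t=3s: ALLOW
  req#7 t=4s: ALLOW
  req#8 t=4s: ALLOW
  req#9 t=5s: ALLOW
  req#10 t=5s: ALLOW
  req#11 t=5s: DENY
  req#12 t=5s: DENY
  req#13 t=6s: ALLOW
  req#14 t=7s: ALLOW
  req#15 t=8s: ALLOW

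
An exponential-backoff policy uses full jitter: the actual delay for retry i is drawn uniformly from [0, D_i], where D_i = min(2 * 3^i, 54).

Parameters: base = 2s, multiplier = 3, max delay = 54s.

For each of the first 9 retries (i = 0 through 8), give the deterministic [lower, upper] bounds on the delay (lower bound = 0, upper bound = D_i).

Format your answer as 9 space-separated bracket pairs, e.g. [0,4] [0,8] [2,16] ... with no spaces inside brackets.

Computing bounds per retry:
  i=0: D_i=min(2*3^0,54)=2, bounds=[0,2]
  i=1: D_i=min(2*3^1,54)=6, bounds=[0,6]
  i=2: D_i=min(2*3^2,54)=18, bounds=[0,18]
  i=3: D_i=min(2*3^3,54)=54, bounds=[0,54]
  i=4: D_i=min(2*3^4,54)=54, bounds=[0,54]
  i=5: D_i=min(2*3^5,54)=54, bounds=[0,54]
  i=6: D_i=min(2*3^6,54)=54, bounds=[0,54]
  i=7: D_i=min(2*3^7,54)=54, bounds=[0,54]
  i=8: D_i=min(2*3^8,54)=54, bounds=[0,54]

Answer: [0,2] [0,6] [0,18] [0,54] [0,54] [0,54] [0,54] [0,54] [0,54]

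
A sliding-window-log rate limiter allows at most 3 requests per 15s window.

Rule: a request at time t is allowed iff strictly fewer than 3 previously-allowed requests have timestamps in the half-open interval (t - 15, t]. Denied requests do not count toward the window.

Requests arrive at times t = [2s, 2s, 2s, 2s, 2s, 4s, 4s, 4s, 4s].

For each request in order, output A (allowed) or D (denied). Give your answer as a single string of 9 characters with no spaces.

Answer: AAADDDDDD

Derivation:
Tracking allowed requests in the window:
  req#1 t=2s: ALLOW
  req#2 t=2s: ALLOW
  req#3 t=2s: ALLOW
  req#4 t=2s: DENY
  req#5 t=2s: DENY
  req#6 t=4s: DENY
  req#7 t=4s: DENY
  req#8 t=4s: DENY
  req#9 t=4s: DENY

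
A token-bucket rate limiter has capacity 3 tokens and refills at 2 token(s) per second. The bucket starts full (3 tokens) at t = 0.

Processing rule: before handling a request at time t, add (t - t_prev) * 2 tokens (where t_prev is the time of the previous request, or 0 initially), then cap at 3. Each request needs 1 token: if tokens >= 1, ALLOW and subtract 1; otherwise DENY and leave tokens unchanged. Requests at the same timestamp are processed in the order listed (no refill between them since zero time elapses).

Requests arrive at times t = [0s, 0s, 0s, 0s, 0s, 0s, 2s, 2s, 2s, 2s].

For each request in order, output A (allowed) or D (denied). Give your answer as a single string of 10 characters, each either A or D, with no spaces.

Answer: AAADDDAAAD

Derivation:
Simulating step by step:
  req#1 t=0s: ALLOW
  req#2 t=0s: ALLOW
  req#3 t=0s: ALLOW
  req#4 t=0s: DENY
  req#5 t=0s: DENY
  req#6 t=0s: DENY
  req#7 t=2s: ALLOW
  req#8 t=2s: ALLOW
  req#9 t=2s: ALLOW
  req#10 t=2s: DENY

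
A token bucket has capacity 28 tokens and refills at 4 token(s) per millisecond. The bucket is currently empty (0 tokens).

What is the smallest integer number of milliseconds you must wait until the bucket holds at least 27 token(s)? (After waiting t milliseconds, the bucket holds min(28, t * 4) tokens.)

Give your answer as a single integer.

Need t * 4 >= 27, so t >= 27/4.
Smallest integer t = ceil(27/4) = 7.

Answer: 7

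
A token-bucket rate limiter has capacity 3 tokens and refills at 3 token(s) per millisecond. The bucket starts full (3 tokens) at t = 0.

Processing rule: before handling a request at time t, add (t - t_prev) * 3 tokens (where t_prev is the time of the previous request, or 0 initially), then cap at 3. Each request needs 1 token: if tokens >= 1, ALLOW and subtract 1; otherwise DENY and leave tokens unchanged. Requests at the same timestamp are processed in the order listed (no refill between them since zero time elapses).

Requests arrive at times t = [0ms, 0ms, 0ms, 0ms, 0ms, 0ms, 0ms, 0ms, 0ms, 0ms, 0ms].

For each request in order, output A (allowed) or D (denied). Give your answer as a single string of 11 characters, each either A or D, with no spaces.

Simulating step by step:
  req#1 t=0ms: ALLOW
  req#2 t=0ms: ALLOW
  req#3 t=0ms: ALLOW
  req#4 t=0ms: DENY
  req#5 t=0ms: DENY
  req#6 t=0ms: DENY
  req#7 t=0ms: DENY
  req#8 t=0ms: DENY
  req#9 t=0ms: DENY
  req#10 t=0ms: DENY
  req#11 t=0ms: DENY

Answer: AAADDDDDDDD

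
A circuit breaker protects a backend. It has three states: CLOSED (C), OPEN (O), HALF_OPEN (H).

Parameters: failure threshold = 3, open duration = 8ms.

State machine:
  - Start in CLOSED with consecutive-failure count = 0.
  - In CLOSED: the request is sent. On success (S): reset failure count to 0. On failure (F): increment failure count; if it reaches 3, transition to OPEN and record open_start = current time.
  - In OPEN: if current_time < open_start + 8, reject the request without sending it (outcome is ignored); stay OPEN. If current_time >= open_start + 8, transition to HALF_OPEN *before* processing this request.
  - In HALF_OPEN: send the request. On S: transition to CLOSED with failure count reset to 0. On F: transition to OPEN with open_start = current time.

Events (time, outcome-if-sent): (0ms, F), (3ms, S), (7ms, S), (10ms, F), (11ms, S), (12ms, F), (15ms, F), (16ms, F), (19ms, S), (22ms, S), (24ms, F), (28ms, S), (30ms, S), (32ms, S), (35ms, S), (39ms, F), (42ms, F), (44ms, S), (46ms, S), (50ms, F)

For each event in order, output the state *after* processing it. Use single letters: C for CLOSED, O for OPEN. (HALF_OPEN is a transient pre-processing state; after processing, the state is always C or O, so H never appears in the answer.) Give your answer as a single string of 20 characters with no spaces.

Answer: CCCCCCCOOOOOOCCCCCCC

Derivation:
State after each event:
  event#1 t=0ms outcome=F: state=CLOSED
  event#2 t=3ms outcome=S: state=CLOSED
  event#3 t=7ms outcome=S: state=CLOSED
  event#4 t=10ms outcome=F: state=CLOSED
  event#5 t=11ms outcome=S: state=CLOSED
  event#6 t=12ms outcome=F: state=CLOSED
  event#7 t=15ms outcome=F: state=CLOSED
  event#8 t=16ms outcome=F: state=OPEN
  event#9 t=19ms outcome=S: state=OPEN
  event#10 t=22ms outcome=S: state=OPEN
  event#11 t=24ms outcome=F: state=OPEN
  event#12 t=28ms outcome=S: state=OPEN
  event#13 t=30ms outcome=S: state=OPEN
  event#14 t=32ms outcome=S: state=CLOSED
  event#15 t=35ms outcome=S: state=CLOSED
  event#16 t=39ms outcome=F: state=CLOSED
  event#17 t=42ms outcome=F: state=CLOSED
  event#18 t=44ms outcome=S: state=CLOSED
  event#19 t=46ms outcome=S: state=CLOSED
  event#20 t=50ms outcome=F: state=CLOSED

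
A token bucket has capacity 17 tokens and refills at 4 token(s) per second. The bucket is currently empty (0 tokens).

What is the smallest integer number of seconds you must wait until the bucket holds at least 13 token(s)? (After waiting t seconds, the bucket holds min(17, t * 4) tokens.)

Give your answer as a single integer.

Need t * 4 >= 13, so t >= 13/4.
Smallest integer t = ceil(13/4) = 4.

Answer: 4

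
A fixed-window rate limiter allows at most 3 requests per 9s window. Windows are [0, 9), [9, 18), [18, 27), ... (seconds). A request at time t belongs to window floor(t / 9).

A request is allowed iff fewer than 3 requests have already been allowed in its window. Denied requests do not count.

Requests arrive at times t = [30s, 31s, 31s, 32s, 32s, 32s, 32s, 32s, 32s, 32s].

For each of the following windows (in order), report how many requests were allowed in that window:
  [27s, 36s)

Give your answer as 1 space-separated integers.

Processing requests:
  req#1 t=30s (window 3): ALLOW
  req#2 t=31s (window 3): ALLOW
  req#3 t=31s (window 3): ALLOW
  req#4 t=32s (window 3): DENY
  req#5 t=32s (window 3): DENY
  req#6 t=32s (window 3): DENY
  req#7 t=32s (window 3): DENY
  req#8 t=32s (window 3): DENY
  req#9 t=32s (window 3): DENY
  req#10 t=32s (window 3): DENY

Allowed counts by window: 3

Answer: 3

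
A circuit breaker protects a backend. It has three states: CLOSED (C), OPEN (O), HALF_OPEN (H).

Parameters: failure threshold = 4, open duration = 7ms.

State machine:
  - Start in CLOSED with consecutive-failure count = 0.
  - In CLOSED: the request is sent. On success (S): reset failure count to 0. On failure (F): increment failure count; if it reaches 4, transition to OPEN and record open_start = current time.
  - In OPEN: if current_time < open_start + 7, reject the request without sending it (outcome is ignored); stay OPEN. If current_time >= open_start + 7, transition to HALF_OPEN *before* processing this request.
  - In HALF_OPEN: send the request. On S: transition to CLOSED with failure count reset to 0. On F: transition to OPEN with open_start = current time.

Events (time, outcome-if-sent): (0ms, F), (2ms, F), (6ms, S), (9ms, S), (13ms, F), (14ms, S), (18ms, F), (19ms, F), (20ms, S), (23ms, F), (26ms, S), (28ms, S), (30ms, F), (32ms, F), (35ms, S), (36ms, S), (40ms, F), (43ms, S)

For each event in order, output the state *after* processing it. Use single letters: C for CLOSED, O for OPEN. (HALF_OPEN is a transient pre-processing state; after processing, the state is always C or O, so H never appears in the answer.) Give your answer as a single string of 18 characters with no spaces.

State after each event:
  event#1 t=0ms outcome=F: state=CLOSED
  event#2 t=2ms outcome=F: state=CLOSED
  event#3 t=6ms outcome=S: state=CLOSED
  event#4 t=9ms outcome=S: state=CLOSED
  event#5 t=13ms outcome=F: state=CLOSED
  event#6 t=14ms outcome=S: state=CLOSED
  event#7 t=18ms outcome=F: state=CLOSED
  event#8 t=19ms outcome=F: state=CLOSED
  event#9 t=20ms outcome=S: state=CLOSED
  event#10 t=23ms outcome=F: state=CLOSED
  event#11 t=26ms outcome=S: state=CLOSED
  event#12 t=28ms outcome=S: state=CLOSED
  event#13 t=30ms outcome=F: state=CLOSED
  event#14 t=32ms outcome=F: state=CLOSED
  event#15 t=35ms outcome=S: state=CLOSED
  event#16 t=36ms outcome=S: state=CLOSED
  event#17 t=40ms outcome=F: state=CLOSED
  event#18 t=43ms outcome=S: state=CLOSED

Answer: CCCCCCCCCCCCCCCCCC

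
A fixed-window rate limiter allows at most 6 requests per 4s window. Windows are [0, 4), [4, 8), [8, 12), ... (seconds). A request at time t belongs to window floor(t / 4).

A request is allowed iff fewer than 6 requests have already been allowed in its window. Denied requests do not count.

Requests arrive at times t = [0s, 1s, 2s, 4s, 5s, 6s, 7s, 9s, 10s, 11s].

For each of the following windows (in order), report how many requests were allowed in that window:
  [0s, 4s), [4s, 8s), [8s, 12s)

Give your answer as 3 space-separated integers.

Answer: 3 4 3

Derivation:
Processing requests:
  req#1 t=0s (window 0): ALLOW
  req#2 t=1s (window 0): ALLOW
  req#3 t=2s (window 0): ALLOW
  req#4 t=4s (window 1): ALLOW
  req#5 t=5s (window 1): ALLOW
  req#6 t=6s (window 1): ALLOW
  req#7 t=7s (window 1): ALLOW
  req#8 t=9s (window 2): ALLOW
  req#9 t=10s (window 2): ALLOW
  req#10 t=11s (window 2): ALLOW

Allowed counts by window: 3 4 3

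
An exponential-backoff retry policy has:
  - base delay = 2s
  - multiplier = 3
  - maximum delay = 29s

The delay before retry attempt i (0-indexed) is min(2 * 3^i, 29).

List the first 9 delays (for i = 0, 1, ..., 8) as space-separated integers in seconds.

Answer: 2 6 18 29 29 29 29 29 29

Derivation:
Computing each delay:
  i=0: min(2*3^0, 29) = 2
  i=1: min(2*3^1, 29) = 6
  i=2: min(2*3^2, 29) = 18
  i=3: min(2*3^3, 29) = 29
  i=4: min(2*3^4, 29) = 29
  i=5: min(2*3^5, 29) = 29
  i=6: min(2*3^6, 29) = 29
  i=7: min(2*3^7, 29) = 29
  i=8: min(2*3^8, 29) = 29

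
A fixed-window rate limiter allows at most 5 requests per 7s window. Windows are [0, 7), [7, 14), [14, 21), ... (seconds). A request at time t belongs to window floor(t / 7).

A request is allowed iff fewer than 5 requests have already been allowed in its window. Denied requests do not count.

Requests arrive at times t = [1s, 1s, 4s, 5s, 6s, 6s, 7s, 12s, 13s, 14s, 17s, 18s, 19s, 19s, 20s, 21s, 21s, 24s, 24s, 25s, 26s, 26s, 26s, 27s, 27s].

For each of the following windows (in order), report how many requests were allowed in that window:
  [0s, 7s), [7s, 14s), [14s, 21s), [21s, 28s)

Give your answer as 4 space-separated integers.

Answer: 5 3 5 5

Derivation:
Processing requests:
  req#1 t=1s (window 0): ALLOW
  req#2 t=1s (window 0): ALLOW
  req#3 t=4s (window 0): ALLOW
  req#4 t=5s (window 0): ALLOW
  req#5 t=6s (window 0): ALLOW
  req#6 t=6s (window 0): DENY
  req#7 t=7s (window 1): ALLOW
  req#8 t=12s (window 1): ALLOW
  req#9 t=13s (window 1): ALLOW
  req#10 t=14s (window 2): ALLOW
  req#11 t=17s (window 2): ALLOW
  req#12 t=18s (window 2): ALLOW
  req#13 t=19s (window 2): ALLOW
  req#14 t=19s (window 2): ALLOW
  req#15 t=20s (window 2): DENY
  req#16 t=21s (window 3): ALLOW
  req#17 t=21s (window 3): ALLOW
  req#18 t=24s (window 3): ALLOW
  req#19 t=24s (window 3): ALLOW
  req#20 t=25s (window 3): ALLOW
  req#21 t=26s (window 3): DENY
  req#22 t=26s (window 3): DENY
  req#23 t=26s (window 3): DENY
  req#24 t=27s (window 3): DENY
  req#25 t=27s (window 3): DENY

Allowed counts by window: 5 3 5 5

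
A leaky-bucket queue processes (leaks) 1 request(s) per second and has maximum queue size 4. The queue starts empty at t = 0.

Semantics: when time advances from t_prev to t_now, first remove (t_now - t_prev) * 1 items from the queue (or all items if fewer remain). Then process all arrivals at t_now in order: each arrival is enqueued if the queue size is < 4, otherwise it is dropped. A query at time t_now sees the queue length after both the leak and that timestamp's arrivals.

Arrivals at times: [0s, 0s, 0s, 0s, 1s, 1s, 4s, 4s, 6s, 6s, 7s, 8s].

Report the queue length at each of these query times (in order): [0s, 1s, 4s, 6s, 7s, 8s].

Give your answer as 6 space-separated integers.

Answer: 4 4 3 3 3 3

Derivation:
Queue lengths at query times:
  query t=0s: backlog = 4
  query t=1s: backlog = 4
  query t=4s: backlog = 3
  query t=6s: backlog = 3
  query t=7s: backlog = 3
  query t=8s: backlog = 3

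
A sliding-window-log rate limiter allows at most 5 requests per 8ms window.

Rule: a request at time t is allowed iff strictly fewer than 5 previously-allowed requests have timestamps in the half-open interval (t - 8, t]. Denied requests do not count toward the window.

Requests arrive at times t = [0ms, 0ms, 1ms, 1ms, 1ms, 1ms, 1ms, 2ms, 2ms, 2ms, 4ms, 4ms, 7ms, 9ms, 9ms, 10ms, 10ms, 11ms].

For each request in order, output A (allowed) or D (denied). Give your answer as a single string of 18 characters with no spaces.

Tracking allowed requests in the window:
  req#1 t=0ms: ALLOW
  req#2 t=0ms: ALLOW
  req#3 t=1ms: ALLOW
  req#4 t=1ms: ALLOW
  req#5 t=1ms: ALLOW
  req#6 t=1ms: DENY
  req#7 t=1ms: DENY
  req#8 t=2ms: DENY
  req#9 t=2ms: DENY
  req#10 t=2ms: DENY
  req#11 t=4ms: DENY
  req#12 t=4ms: DENY
  req#13 t=7ms: DENY
  req#14 t=9ms: ALLOW
  req#15 t=9ms: ALLOW
  req#16 t=10ms: ALLOW
  req#17 t=10ms: ALLOW
  req#18 t=11ms: ALLOW

Answer: AAAAADDDDDDDDAAAAA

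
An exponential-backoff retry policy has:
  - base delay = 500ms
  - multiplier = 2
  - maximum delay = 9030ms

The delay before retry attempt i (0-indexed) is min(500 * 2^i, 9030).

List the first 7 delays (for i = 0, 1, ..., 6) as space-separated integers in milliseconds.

Answer: 500 1000 2000 4000 8000 9030 9030

Derivation:
Computing each delay:
  i=0: min(500*2^0, 9030) = 500
  i=1: min(500*2^1, 9030) = 1000
  i=2: min(500*2^2, 9030) = 2000
  i=3: min(500*2^3, 9030) = 4000
  i=4: min(500*2^4, 9030) = 8000
  i=5: min(500*2^5, 9030) = 9030
  i=6: min(500*2^6, 9030) = 9030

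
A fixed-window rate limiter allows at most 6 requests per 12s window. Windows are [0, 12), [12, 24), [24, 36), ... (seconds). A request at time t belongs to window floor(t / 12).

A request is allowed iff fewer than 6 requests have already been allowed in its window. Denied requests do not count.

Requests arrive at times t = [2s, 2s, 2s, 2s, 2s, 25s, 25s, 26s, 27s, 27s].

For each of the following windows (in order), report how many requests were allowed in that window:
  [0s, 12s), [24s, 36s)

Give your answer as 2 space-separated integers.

Processing requests:
  req#1 t=2s (window 0): ALLOW
  req#2 t=2s (window 0): ALLOW
  req#3 t=2s (window 0): ALLOW
  req#4 t=2s (window 0): ALLOW
  req#5 t=2s (window 0): ALLOW
  req#6 t=25s (window 2): ALLOW
  req#7 t=25s (window 2): ALLOW
  req#8 t=26s (window 2): ALLOW
  req#9 t=27s (window 2): ALLOW
  req#10 t=27s (window 2): ALLOW

Allowed counts by window: 5 5

Answer: 5 5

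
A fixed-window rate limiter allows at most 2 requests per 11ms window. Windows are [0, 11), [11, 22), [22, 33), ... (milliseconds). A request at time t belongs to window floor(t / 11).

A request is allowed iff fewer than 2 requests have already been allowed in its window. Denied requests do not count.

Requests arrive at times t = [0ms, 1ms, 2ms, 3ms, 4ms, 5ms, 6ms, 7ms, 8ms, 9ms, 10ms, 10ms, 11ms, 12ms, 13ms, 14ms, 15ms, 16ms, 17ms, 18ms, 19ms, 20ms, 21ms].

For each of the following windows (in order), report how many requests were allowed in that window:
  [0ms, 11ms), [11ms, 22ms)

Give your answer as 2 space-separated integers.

Processing requests:
  req#1 t=0ms (window 0): ALLOW
  req#2 t=1ms (window 0): ALLOW
  req#3 t=2ms (window 0): DENY
  req#4 t=3ms (window 0): DENY
  req#5 t=4ms (window 0): DENY
  req#6 t=5ms (window 0): DENY
  req#7 t=6ms (window 0): DENY
  req#8 t=7ms (window 0): DENY
  req#9 t=8ms (window 0): DENY
  req#10 t=9ms (window 0): DENY
  req#11 t=10ms (window 0): DENY
  req#12 t=10ms (window 0): DENY
  req#13 t=11ms (window 1): ALLOW
  req#14 t=12ms (window 1): ALLOW
  req#15 t=13ms (window 1): DENY
  req#16 t=14ms (window 1): DENY
  req#17 t=15ms (window 1): DENY
  req#18 t=16ms (window 1): DENY
  req#19 t=17ms (window 1): DENY
  req#20 t=18ms (window 1): DENY
  req#21 t=19ms (window 1): DENY
  req#22 t=20ms (window 1): DENY
  req#23 t=21ms (window 1): DENY

Allowed counts by window: 2 2

Answer: 2 2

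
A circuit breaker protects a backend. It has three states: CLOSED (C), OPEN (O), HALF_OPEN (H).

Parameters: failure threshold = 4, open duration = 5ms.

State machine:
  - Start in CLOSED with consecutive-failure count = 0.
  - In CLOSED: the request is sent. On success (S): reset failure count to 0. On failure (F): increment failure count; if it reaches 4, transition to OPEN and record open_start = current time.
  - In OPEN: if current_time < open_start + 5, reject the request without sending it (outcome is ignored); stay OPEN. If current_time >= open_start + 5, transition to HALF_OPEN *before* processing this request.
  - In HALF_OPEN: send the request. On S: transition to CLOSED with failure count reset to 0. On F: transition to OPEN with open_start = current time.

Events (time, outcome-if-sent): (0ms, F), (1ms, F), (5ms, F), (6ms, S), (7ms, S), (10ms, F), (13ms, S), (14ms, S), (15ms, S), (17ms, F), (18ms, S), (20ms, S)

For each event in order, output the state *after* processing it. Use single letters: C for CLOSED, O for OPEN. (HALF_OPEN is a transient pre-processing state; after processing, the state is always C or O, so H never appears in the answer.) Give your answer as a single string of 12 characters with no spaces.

Answer: CCCCCCCCCCCC

Derivation:
State after each event:
  event#1 t=0ms outcome=F: state=CLOSED
  event#2 t=1ms outcome=F: state=CLOSED
  event#3 t=5ms outcome=F: state=CLOSED
  event#4 t=6ms outcome=S: state=CLOSED
  event#5 t=7ms outcome=S: state=CLOSED
  event#6 t=10ms outcome=F: state=CLOSED
  event#7 t=13ms outcome=S: state=CLOSED
  event#8 t=14ms outcome=S: state=CLOSED
  event#9 t=15ms outcome=S: state=CLOSED
  event#10 t=17ms outcome=F: state=CLOSED
  event#11 t=18ms outcome=S: state=CLOSED
  event#12 t=20ms outcome=S: state=CLOSED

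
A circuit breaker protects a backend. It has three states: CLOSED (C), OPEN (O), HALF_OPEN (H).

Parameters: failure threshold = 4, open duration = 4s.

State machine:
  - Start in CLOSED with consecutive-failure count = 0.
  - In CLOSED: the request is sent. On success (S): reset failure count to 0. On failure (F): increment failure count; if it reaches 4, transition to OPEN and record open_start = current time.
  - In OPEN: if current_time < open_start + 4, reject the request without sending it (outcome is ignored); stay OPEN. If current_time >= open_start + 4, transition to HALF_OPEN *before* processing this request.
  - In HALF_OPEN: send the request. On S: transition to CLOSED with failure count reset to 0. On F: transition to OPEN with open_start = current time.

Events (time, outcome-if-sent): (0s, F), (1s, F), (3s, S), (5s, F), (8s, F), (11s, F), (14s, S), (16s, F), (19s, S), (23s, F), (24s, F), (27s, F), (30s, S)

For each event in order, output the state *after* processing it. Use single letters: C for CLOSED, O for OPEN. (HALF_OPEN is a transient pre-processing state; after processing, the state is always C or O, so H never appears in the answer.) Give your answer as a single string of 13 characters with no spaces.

Answer: CCCCCCCCCCCCC

Derivation:
State after each event:
  event#1 t=0s outcome=F: state=CLOSED
  event#2 t=1s outcome=F: state=CLOSED
  event#3 t=3s outcome=S: state=CLOSED
  event#4 t=5s outcome=F: state=CLOSED
  event#5 t=8s outcome=F: state=CLOSED
  event#6 t=11s outcome=F: state=CLOSED
  event#7 t=14s outcome=S: state=CLOSED
  event#8 t=16s outcome=F: state=CLOSED
  event#9 t=19s outcome=S: state=CLOSED
  event#10 t=23s outcome=F: state=CLOSED
  event#11 t=24s outcome=F: state=CLOSED
  event#12 t=27s outcome=F: state=CLOSED
  event#13 t=30s outcome=S: state=CLOSED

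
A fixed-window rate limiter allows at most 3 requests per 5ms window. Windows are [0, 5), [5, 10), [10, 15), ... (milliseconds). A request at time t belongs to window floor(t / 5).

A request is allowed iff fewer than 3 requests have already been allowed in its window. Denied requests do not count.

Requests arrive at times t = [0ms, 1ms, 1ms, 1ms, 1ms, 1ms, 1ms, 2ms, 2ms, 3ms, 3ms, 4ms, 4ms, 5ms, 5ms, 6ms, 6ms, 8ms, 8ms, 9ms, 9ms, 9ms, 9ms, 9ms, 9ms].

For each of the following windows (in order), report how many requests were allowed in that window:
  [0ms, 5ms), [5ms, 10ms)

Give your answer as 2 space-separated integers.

Processing requests:
  req#1 t=0ms (window 0): ALLOW
  req#2 t=1ms (window 0): ALLOW
  req#3 t=1ms (window 0): ALLOW
  req#4 t=1ms (window 0): DENY
  req#5 t=1ms (window 0): DENY
  req#6 t=1ms (window 0): DENY
  req#7 t=1ms (window 0): DENY
  req#8 t=2ms (window 0): DENY
  req#9 t=2ms (window 0): DENY
  req#10 t=3ms (window 0): DENY
  req#11 t=3ms (window 0): DENY
  req#12 t=4ms (window 0): DENY
  req#13 t=4ms (window 0): DENY
  req#14 t=5ms (window 1): ALLOW
  req#15 t=5ms (window 1): ALLOW
  req#16 t=6ms (window 1): ALLOW
  req#17 t=6ms (window 1): DENY
  req#18 t=8ms (window 1): DENY
  req#19 t=8ms (window 1): DENY
  req#20 t=9ms (window 1): DENY
  req#21 t=9ms (window 1): DENY
  req#22 t=9ms (window 1): DENY
  req#23 t=9ms (window 1): DENY
  req#24 t=9ms (window 1): DENY
  req#25 t=9ms (window 1): DENY

Allowed counts by window: 3 3

Answer: 3 3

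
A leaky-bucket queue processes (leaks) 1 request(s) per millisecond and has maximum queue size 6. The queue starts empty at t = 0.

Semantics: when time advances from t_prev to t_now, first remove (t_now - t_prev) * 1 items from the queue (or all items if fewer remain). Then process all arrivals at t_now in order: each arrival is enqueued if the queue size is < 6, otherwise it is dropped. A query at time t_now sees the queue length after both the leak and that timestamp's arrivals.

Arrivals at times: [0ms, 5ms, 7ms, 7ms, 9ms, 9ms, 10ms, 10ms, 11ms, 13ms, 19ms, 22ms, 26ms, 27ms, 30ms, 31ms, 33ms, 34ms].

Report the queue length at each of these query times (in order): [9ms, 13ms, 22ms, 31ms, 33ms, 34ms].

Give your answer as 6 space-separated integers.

Answer: 2 2 1 1 1 1

Derivation:
Queue lengths at query times:
  query t=9ms: backlog = 2
  query t=13ms: backlog = 2
  query t=22ms: backlog = 1
  query t=31ms: backlog = 1
  query t=33ms: backlog = 1
  query t=34ms: backlog = 1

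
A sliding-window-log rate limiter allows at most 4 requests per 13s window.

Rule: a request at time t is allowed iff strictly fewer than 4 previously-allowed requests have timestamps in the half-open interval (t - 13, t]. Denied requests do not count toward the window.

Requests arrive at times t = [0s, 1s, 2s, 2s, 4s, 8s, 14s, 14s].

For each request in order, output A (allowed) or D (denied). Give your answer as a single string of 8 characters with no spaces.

Answer: AAAADDAA

Derivation:
Tracking allowed requests in the window:
  req#1 t=0s: ALLOW
  req#2 t=1s: ALLOW
  req#3 t=2s: ALLOW
  req#4 t=2s: ALLOW
  req#5 t=4s: DENY
  req#6 t=8s: DENY
  req#7 t=14s: ALLOW
  req#8 t=14s: ALLOW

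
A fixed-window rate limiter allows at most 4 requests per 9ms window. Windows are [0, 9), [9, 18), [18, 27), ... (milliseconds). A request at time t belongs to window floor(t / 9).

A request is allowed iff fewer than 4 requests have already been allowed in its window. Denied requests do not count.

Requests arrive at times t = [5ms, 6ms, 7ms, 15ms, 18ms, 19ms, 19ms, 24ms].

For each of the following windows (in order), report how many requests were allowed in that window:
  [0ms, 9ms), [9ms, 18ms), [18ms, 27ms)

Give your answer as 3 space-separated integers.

Processing requests:
  req#1 t=5ms (window 0): ALLOW
  req#2 t=6ms (window 0): ALLOW
  req#3 t=7ms (window 0): ALLOW
  req#4 t=15ms (window 1): ALLOW
  req#5 t=18ms (window 2): ALLOW
  req#6 t=19ms (window 2): ALLOW
  req#7 t=19ms (window 2): ALLOW
  req#8 t=24ms (window 2): ALLOW

Allowed counts by window: 3 1 4

Answer: 3 1 4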